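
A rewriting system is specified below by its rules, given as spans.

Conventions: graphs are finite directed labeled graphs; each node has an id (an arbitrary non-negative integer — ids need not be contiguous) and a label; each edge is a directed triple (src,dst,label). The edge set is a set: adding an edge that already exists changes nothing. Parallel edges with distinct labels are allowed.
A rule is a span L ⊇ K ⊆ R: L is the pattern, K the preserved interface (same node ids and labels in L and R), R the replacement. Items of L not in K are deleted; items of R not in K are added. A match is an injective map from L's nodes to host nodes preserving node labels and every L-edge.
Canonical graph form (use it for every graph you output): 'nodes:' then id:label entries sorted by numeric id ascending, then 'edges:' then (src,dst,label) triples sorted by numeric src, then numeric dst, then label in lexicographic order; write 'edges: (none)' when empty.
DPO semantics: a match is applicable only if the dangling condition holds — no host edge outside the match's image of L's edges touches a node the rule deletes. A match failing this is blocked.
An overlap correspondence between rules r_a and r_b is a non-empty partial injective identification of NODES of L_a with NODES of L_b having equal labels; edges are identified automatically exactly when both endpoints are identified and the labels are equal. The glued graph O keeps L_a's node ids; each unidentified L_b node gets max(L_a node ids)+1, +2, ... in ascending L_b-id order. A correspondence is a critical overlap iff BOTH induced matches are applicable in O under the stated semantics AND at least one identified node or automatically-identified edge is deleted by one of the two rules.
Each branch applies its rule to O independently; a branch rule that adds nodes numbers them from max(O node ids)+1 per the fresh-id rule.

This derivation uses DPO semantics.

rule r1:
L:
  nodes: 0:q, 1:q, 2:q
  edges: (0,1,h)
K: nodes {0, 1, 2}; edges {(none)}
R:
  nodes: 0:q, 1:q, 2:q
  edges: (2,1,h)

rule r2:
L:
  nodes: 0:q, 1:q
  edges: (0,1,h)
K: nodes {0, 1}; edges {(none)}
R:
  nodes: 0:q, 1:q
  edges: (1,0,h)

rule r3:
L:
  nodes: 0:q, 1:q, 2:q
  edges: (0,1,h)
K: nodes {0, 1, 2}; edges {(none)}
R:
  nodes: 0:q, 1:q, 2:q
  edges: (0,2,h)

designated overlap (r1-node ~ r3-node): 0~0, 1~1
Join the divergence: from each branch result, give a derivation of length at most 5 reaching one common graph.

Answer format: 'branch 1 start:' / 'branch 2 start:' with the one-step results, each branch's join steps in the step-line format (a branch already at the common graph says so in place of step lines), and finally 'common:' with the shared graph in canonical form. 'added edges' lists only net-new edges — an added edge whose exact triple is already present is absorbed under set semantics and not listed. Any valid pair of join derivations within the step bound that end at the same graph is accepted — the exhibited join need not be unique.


branch 1 start:
nodes: 0:q, 1:q, 2:q, 3:q
edges: (2,1,h)
branch 2 start:
nodes: 0:q, 1:q, 2:q, 3:q
edges: (0,3,h)
branch 1 step 1: rule r1; match: 0->2, 1->1, 2->0; deleted nodes (none); deleted edges (2,1,h); added nodes (none); added edges (0,1,h); result: nodes: 0:q, 1:q, 2:q, 3:q edges: (0,1,h)
branch 2 step 1: rule r3; match: 0->0, 1->3, 2->1; deleted nodes (none); deleted edges (0,3,h); added nodes (none); added edges (0,1,h); result: nodes: 0:q, 1:q, 2:q, 3:q edges: (0,1,h)
common:
nodes: 0:q, 1:q, 2:q, 3:q
edges: (0,1,h)


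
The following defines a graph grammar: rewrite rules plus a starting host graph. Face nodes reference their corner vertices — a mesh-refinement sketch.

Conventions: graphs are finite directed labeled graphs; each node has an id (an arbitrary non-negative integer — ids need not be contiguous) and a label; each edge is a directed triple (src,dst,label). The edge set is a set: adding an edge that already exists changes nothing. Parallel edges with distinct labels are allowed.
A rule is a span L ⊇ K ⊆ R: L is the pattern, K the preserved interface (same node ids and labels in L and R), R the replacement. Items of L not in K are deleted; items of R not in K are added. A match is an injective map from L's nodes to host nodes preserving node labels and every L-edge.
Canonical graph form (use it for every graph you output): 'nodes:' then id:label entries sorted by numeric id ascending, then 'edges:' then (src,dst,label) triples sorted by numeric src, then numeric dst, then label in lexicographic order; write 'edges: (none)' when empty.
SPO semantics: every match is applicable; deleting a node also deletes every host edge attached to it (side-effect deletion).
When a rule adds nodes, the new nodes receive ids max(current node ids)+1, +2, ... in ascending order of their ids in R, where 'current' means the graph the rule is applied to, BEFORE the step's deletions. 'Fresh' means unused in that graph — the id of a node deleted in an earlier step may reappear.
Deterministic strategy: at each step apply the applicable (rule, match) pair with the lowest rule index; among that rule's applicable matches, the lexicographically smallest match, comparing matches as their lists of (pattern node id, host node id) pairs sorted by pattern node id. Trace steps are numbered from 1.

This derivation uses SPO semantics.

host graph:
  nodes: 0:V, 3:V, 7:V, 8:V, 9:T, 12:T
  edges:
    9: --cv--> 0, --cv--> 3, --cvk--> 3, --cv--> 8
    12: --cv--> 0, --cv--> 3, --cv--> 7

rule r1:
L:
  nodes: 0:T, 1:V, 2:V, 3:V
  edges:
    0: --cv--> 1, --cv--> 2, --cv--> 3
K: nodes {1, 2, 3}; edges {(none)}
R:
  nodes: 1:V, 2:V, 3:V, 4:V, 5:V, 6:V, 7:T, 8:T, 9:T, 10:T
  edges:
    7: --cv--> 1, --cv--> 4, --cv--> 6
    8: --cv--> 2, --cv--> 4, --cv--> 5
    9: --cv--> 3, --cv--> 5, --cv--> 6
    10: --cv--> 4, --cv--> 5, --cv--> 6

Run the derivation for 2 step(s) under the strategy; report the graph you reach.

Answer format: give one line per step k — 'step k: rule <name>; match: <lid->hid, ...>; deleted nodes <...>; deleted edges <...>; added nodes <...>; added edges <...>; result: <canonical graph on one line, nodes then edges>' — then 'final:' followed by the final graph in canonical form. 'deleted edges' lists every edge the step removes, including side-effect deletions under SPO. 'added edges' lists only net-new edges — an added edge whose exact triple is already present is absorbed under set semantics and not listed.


step 1: rule r1; match: 0->9, 1->0, 2->3, 3->8; deleted nodes 9; deleted edges (9,0,cv); (9,3,cv); (9,3,cvk); (9,8,cv); added nodes 13, 14, 15, 16, 17, 18, 19; added edges (16,0,cv); (16,13,cv); (16,15,cv); (17,3,cv); (17,13,cv); (17,14,cv); (18,8,cv); (18,14,cv); (18,15,cv); (19,13,cv); (19,14,cv); (19,15,cv); result: nodes: 0:V, 3:V, 7:V, 8:V, 12:T, 13:V, 14:V, 15:V, 16:T, 17:T, 18:T, 19:T edges: (12,0,cv); (12,3,cv); (12,7,cv); (16,0,cv); (16,13,cv); (16,15,cv); (17,3,cv); (17,13,cv); (17,14,cv); (18,8,cv); (18,14,cv); (18,15,cv); (19,13,cv); (19,14,cv); (19,15,cv)
step 2: rule r1; match: 0->12, 1->0, 2->3, 3->7; deleted nodes 12; deleted edges (12,0,cv); (12,3,cv); (12,7,cv); added nodes 20, 21, 22, 23, 24, 25, 26; added edges (23,0,cv); (23,20,cv); (23,22,cv); (24,3,cv); (24,20,cv); (24,21,cv); (25,7,cv); (25,21,cv); (25,22,cv); (26,20,cv); (26,21,cv); (26,22,cv); result: nodes: 0:V, 3:V, 7:V, 8:V, 13:V, 14:V, 15:V, 16:T, 17:T, 18:T, 19:T, 20:V, 21:V, 22:V, 23:T, 24:T, 25:T, 26:T edges: (16,0,cv); (16,13,cv); (16,15,cv); (17,3,cv); (17,13,cv); (17,14,cv); (18,8,cv); (18,14,cv); (18,15,cv); (19,13,cv); (19,14,cv); (19,15,cv); (23,0,cv); (23,20,cv); (23,22,cv); (24,3,cv); (24,20,cv); (24,21,cv); (25,7,cv); (25,21,cv); (25,22,cv); (26,20,cv); (26,21,cv); (26,22,cv)
final:
nodes: 0:V, 3:V, 7:V, 8:V, 13:V, 14:V, 15:V, 16:T, 17:T, 18:T, 19:T, 20:V, 21:V, 22:V, 23:T, 24:T, 25:T, 26:T
edges: (16,0,cv); (16,13,cv); (16,15,cv); (17,3,cv); (17,13,cv); (17,14,cv); (18,8,cv); (18,14,cv); (18,15,cv); (19,13,cv); (19,14,cv); (19,15,cv); (23,0,cv); (23,20,cv); (23,22,cv); (24,3,cv); (24,20,cv); (24,21,cv); (25,7,cv); (25,21,cv); (25,22,cv); (26,20,cv); (26,21,cv); (26,22,cv)


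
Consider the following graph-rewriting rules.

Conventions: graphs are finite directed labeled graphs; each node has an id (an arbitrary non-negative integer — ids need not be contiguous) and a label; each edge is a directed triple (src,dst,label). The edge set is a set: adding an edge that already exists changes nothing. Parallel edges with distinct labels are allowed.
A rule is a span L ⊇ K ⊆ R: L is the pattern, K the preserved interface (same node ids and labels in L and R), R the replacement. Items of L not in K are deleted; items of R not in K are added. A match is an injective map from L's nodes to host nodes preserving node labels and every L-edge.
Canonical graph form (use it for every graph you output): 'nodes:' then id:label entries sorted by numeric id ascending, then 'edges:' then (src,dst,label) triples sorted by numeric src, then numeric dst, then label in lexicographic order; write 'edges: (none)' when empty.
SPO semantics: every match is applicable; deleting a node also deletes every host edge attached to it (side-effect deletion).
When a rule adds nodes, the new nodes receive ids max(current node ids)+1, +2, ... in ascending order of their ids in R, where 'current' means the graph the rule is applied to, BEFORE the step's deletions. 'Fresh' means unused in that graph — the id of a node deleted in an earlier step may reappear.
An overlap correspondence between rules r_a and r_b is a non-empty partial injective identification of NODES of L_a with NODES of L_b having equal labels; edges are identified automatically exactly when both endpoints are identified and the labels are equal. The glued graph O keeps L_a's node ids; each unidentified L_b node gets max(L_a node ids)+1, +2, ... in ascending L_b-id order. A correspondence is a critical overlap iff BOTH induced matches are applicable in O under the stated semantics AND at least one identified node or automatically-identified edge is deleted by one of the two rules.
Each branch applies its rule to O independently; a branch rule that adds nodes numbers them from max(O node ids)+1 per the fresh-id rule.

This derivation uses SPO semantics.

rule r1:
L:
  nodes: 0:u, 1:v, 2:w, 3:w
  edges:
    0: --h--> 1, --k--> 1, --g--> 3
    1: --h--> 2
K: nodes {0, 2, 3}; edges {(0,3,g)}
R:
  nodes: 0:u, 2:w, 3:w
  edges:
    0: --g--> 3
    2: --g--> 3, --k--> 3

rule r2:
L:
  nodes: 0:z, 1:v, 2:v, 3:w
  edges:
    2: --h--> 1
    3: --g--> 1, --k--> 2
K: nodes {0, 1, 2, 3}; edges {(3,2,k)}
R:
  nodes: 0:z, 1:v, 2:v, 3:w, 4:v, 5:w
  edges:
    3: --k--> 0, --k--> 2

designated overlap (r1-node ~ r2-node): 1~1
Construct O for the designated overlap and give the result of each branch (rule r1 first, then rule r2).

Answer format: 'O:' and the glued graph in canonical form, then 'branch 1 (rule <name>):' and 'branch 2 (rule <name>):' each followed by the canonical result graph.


O:
nodes: 0:u, 1:v, 2:w, 3:w, 4:z, 5:v, 6:w
edges: (0,1,h); (0,1,k); (0,3,g); (1,2,h); (5,1,h); (6,1,g); (6,5,k)
branch 1 (rule r1):
nodes: 0:u, 2:w, 3:w, 4:z, 5:v, 6:w
edges: (0,3,g); (2,3,g); (2,3,k); (6,5,k)
branch 2 (rule r2):
nodes: 0:u, 1:v, 2:w, 3:w, 4:z, 5:v, 6:w, 7:v, 8:w
edges: (0,1,h); (0,1,k); (0,3,g); (1,2,h); (6,4,k); (6,5,k)


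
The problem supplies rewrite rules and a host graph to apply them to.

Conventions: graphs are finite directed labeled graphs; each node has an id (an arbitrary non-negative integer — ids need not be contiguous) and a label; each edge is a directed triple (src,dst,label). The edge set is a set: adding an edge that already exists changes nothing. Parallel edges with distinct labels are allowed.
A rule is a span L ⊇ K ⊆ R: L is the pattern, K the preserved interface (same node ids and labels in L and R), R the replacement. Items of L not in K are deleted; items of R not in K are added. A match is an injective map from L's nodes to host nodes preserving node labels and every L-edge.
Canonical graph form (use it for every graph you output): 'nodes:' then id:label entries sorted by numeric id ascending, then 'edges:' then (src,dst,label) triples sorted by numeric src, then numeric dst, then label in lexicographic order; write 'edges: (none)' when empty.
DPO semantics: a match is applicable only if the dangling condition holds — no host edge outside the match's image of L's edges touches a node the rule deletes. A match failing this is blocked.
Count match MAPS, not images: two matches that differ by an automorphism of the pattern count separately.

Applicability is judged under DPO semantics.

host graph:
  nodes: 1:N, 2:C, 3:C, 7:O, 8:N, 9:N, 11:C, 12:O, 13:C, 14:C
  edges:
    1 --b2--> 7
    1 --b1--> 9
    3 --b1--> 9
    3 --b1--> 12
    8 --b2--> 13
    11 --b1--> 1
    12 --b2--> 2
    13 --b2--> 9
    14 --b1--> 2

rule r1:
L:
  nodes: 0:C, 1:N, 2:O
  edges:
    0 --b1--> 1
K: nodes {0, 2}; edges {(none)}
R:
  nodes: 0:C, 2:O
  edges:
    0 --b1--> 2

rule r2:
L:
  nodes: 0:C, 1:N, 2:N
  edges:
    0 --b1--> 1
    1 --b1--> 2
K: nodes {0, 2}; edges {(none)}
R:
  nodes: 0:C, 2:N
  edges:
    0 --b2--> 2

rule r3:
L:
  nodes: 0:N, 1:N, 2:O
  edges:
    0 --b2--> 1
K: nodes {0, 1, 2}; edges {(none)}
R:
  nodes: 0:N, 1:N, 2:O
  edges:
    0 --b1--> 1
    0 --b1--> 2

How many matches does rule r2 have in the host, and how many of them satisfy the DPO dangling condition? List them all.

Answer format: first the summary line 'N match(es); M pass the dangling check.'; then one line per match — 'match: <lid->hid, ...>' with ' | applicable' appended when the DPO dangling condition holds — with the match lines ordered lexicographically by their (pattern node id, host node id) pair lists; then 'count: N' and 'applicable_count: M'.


1 match(es); 0 pass the dangling check.
match: 0->11, 1->1, 2->9
count: 1
applicable_count: 0


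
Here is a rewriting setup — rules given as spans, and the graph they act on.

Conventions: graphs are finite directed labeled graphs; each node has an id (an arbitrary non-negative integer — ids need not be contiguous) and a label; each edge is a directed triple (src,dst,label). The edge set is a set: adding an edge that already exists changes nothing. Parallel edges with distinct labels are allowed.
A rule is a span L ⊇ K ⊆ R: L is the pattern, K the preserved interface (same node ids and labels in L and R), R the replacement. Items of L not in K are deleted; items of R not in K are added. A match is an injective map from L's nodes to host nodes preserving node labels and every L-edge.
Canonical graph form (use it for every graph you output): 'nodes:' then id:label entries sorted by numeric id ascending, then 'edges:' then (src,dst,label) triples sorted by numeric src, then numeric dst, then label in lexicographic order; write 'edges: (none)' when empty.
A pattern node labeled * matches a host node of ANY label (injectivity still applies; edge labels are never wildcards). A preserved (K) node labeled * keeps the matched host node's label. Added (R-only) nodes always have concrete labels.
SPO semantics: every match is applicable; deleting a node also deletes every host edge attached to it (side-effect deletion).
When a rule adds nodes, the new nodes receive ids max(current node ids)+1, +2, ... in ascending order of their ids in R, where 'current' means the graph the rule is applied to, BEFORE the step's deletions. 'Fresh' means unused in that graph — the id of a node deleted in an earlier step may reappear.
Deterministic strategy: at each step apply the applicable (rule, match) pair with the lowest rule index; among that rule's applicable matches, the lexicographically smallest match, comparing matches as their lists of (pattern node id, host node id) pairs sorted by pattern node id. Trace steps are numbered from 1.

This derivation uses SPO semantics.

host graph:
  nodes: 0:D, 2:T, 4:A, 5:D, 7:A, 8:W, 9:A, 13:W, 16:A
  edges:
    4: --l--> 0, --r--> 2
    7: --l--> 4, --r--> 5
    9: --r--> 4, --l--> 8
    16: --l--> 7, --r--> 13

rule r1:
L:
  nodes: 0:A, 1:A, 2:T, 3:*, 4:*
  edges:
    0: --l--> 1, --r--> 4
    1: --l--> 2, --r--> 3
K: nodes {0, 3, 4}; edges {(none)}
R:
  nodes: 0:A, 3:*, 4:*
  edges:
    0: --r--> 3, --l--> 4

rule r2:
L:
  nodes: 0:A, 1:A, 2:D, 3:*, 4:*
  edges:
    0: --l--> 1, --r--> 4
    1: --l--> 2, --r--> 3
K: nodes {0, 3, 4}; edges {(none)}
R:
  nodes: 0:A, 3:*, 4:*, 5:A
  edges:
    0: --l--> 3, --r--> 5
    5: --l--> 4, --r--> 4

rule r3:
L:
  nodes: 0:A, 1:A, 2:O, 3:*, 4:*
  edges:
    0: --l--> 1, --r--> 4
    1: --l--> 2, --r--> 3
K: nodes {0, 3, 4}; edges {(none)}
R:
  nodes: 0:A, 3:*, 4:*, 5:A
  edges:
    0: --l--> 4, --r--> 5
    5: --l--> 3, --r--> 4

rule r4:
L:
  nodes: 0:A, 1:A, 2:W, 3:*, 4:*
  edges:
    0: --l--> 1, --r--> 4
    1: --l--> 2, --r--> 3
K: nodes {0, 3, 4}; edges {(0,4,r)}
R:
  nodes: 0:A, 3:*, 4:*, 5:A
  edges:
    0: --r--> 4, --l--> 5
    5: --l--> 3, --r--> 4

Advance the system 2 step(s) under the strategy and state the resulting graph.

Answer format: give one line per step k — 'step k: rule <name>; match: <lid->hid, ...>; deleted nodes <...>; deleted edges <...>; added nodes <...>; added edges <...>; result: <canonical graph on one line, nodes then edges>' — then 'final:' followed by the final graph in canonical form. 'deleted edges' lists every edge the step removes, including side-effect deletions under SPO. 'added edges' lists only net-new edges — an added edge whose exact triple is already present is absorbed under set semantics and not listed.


step 1: rule r2; match: 0->7, 1->4, 2->0, 3->2, 4->5; deleted nodes 0, 4; deleted edges (4,0,l); (4,2,r); (7,4,l); (7,5,r); (9,4,r); added nodes 17; added edges (7,2,l); (7,17,r); (17,5,l); (17,5,r); result: nodes: 2:T, 5:D, 7:A, 8:W, 9:A, 13:W, 16:A, 17:A edges: (7,2,l); (7,17,r); (9,8,l); (16,7,l); (16,13,r); (17,5,l); (17,5,r)
step 2: rule r1; match: 0->16, 1->7, 2->2, 3->17, 4->13; deleted nodes 2, 7; deleted edges (7,2,l); (7,17,r); (16,7,l); (16,13,r); added nodes (none); added edges (16,13,l); (16,17,r); result: nodes: 5:D, 8:W, 9:A, 13:W, 16:A, 17:A edges: (9,8,l); (16,13,l); (16,17,r); (17,5,l); (17,5,r)
final:
nodes: 5:D, 8:W, 9:A, 13:W, 16:A, 17:A
edges: (9,8,l); (16,13,l); (16,17,r); (17,5,l); (17,5,r)


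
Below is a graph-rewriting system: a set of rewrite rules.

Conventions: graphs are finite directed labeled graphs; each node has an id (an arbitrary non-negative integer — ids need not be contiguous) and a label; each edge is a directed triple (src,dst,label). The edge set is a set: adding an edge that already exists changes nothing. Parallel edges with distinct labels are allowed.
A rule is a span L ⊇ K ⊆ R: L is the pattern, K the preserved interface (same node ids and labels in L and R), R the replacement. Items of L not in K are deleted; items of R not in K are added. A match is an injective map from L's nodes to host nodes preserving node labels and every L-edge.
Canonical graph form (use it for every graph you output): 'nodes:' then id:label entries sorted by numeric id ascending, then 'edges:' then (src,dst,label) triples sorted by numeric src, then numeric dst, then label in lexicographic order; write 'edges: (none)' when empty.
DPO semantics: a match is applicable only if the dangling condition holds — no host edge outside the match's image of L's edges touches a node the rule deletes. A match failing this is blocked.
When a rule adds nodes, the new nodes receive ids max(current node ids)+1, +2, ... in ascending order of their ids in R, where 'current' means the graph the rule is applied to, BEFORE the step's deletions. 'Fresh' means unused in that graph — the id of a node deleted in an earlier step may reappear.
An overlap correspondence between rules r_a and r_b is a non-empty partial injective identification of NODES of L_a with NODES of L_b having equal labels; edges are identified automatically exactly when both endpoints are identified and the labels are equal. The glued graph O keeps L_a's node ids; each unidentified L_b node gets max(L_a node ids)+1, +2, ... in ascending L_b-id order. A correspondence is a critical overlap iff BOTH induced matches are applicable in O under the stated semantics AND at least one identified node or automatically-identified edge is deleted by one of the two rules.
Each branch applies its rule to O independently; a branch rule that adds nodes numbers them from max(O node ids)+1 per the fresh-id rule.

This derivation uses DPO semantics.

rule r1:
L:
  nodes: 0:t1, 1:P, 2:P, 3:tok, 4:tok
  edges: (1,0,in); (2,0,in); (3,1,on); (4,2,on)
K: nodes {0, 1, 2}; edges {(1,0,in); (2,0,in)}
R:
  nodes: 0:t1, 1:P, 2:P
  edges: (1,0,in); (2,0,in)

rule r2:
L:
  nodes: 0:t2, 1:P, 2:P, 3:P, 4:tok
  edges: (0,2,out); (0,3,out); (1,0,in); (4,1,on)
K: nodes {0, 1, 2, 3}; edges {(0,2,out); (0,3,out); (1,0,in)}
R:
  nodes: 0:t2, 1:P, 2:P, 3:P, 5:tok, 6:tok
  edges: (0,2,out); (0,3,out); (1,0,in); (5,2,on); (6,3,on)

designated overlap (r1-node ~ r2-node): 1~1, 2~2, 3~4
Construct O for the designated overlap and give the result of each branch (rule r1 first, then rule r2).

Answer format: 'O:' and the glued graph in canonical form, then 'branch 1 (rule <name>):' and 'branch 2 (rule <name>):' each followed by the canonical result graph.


O:
nodes: 0:t1, 1:P, 2:P, 3:tok, 4:tok, 5:t2, 6:P
edges: (1,0,in); (1,5,in); (2,0,in); (3,1,on); (4,2,on); (5,2,out); (5,6,out)
branch 1 (rule r1):
nodes: 0:t1, 1:P, 2:P, 5:t2, 6:P
edges: (1,0,in); (1,5,in); (2,0,in); (5,2,out); (5,6,out)
branch 2 (rule r2):
nodes: 0:t1, 1:P, 2:P, 4:tok, 5:t2, 6:P, 7:tok, 8:tok
edges: (1,0,in); (1,5,in); (2,0,in); (4,2,on); (5,2,out); (5,6,out); (7,2,on); (8,6,on)


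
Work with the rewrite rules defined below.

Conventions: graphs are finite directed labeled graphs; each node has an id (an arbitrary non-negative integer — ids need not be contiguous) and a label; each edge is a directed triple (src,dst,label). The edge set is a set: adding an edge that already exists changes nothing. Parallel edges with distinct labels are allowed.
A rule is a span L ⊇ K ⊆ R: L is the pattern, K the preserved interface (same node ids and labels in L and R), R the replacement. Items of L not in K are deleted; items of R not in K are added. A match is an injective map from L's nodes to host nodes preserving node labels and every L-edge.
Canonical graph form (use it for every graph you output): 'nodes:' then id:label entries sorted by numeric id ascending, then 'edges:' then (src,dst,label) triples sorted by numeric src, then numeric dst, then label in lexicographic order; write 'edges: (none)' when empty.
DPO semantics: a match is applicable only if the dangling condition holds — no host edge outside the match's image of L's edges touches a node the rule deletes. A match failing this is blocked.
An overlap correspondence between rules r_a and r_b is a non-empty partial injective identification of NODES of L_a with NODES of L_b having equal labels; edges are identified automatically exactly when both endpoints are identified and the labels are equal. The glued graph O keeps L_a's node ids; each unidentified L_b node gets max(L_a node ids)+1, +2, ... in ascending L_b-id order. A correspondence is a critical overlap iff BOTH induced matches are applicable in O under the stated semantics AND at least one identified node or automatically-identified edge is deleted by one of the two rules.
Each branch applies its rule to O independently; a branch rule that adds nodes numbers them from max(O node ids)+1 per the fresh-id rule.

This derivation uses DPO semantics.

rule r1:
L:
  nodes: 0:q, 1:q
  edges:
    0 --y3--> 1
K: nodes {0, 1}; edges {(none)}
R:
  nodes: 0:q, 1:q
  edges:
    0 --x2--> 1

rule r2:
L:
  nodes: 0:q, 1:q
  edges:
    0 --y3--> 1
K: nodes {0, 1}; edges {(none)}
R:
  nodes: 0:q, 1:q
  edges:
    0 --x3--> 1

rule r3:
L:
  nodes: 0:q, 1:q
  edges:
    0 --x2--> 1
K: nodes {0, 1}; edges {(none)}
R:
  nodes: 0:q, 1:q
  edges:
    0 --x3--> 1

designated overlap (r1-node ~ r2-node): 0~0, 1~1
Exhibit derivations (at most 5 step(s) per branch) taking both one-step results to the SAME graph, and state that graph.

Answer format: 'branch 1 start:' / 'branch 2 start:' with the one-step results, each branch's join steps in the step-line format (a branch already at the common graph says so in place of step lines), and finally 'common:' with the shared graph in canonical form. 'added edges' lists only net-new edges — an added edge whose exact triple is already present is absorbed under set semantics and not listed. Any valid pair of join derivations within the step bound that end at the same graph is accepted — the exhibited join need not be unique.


branch 1 start:
nodes: 0:q, 1:q
edges: (0,1,x2)
branch 2 start:
nodes: 0:q, 1:q
edges: (0,1,x3)
branch 1 step 1: rule r3; match: 0->0, 1->1; deleted nodes (none); deleted edges (0,1,x2); added nodes (none); added edges (0,1,x3); result: nodes: 0:q, 1:q edges: (0,1,x3)
branch 2: already at the common graph (0 steps)
common:
nodes: 0:q, 1:q
edges: (0,1,x3)


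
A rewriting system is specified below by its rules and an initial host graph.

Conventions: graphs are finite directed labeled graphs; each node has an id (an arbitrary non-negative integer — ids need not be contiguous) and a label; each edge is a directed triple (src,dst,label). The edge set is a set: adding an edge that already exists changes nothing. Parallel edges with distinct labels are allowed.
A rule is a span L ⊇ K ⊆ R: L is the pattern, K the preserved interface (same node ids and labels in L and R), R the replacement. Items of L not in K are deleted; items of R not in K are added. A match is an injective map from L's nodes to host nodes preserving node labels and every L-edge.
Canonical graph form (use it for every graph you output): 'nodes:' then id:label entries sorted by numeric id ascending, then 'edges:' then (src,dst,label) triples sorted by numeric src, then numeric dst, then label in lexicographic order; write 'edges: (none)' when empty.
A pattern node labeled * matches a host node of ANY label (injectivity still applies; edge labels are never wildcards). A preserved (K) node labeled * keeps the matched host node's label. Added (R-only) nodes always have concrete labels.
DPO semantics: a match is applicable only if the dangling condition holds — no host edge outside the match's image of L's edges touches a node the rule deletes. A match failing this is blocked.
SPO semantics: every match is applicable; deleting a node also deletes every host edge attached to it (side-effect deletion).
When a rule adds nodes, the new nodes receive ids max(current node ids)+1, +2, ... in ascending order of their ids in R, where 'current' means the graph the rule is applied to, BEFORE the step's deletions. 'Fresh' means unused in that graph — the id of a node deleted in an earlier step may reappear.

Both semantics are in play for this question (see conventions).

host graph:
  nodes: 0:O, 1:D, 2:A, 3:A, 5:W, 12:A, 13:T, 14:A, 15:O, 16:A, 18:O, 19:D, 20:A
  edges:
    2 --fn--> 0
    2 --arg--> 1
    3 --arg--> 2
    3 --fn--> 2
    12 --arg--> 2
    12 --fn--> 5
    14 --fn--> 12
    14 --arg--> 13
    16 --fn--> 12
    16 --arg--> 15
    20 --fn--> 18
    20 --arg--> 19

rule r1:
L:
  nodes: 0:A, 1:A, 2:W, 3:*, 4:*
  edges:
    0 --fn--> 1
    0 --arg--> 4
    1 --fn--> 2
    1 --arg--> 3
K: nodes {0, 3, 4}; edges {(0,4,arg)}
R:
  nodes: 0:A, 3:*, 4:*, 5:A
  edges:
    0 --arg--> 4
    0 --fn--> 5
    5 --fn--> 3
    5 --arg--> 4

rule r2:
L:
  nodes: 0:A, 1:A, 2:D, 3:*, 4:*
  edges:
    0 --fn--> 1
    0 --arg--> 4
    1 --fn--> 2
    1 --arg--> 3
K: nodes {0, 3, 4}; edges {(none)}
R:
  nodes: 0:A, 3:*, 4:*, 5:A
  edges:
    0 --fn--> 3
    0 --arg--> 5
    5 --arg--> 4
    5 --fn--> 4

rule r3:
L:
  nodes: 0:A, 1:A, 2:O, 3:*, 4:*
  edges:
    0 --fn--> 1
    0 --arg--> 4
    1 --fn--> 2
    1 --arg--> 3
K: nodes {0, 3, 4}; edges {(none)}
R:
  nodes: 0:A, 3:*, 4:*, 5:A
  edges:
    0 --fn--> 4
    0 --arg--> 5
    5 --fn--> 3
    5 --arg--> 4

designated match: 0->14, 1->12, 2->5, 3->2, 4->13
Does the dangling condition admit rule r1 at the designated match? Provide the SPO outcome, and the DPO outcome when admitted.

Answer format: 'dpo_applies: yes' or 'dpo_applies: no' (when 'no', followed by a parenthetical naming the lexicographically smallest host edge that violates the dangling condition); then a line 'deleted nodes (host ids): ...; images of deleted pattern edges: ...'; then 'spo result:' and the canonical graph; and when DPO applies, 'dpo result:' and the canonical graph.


dpo_applies: no
(the rule deletes node 12, which keeps host edge (16,12,fn) outside the match image — the dangling condition fails, DPO blocks; SPO proceeds and side-deletes such edges)
deleted nodes (host ids): 5, 12; images of deleted pattern edges: (12,2,arg); (12,5,fn); (14,12,fn)
spo result:
nodes: 0:O, 1:D, 2:A, 3:A, 13:T, 14:A, 15:O, 16:A, 18:O, 19:D, 20:A, 21:A
edges: (2,0,fn); (2,1,arg); (3,2,arg); (3,2,fn); (14,13,arg); (14,21,fn); (16,15,arg); (20,18,fn); (20,19,arg); (21,2,fn); (21,13,arg)


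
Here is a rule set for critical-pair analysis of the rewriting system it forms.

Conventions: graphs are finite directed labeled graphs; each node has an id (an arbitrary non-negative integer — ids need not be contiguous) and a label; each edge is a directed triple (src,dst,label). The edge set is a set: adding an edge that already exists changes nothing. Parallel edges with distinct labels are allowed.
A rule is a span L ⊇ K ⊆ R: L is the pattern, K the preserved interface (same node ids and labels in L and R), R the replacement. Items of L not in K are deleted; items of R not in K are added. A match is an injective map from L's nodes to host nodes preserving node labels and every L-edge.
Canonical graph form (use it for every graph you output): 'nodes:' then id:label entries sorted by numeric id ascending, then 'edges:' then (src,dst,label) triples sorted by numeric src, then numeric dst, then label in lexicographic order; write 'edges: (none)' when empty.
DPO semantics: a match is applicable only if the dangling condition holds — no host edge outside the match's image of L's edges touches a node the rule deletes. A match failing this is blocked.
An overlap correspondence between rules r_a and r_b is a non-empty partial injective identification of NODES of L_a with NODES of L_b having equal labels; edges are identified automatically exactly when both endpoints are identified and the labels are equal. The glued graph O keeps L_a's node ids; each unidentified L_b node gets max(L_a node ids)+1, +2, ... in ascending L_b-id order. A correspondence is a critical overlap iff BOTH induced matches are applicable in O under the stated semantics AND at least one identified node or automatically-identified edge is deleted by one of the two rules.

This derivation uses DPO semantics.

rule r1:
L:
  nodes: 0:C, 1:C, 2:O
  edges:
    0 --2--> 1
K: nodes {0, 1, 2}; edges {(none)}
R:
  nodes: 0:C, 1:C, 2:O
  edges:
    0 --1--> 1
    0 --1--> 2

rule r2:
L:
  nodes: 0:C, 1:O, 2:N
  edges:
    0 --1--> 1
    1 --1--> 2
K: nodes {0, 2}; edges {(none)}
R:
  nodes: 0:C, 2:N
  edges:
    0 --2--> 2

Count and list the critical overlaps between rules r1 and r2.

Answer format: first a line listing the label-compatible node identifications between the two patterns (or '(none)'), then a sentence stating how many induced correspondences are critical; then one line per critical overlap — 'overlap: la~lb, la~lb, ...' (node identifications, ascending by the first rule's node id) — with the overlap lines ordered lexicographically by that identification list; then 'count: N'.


label-compatible node identifications between L(r1) and L(r2): 0~0, 1~0, 2~1
3 of the induced correspondences are critical overlaps of r1 and r2.
overlap: 0~0, 2~1
overlap: 1~0, 2~1
overlap: 2~1
count: 3


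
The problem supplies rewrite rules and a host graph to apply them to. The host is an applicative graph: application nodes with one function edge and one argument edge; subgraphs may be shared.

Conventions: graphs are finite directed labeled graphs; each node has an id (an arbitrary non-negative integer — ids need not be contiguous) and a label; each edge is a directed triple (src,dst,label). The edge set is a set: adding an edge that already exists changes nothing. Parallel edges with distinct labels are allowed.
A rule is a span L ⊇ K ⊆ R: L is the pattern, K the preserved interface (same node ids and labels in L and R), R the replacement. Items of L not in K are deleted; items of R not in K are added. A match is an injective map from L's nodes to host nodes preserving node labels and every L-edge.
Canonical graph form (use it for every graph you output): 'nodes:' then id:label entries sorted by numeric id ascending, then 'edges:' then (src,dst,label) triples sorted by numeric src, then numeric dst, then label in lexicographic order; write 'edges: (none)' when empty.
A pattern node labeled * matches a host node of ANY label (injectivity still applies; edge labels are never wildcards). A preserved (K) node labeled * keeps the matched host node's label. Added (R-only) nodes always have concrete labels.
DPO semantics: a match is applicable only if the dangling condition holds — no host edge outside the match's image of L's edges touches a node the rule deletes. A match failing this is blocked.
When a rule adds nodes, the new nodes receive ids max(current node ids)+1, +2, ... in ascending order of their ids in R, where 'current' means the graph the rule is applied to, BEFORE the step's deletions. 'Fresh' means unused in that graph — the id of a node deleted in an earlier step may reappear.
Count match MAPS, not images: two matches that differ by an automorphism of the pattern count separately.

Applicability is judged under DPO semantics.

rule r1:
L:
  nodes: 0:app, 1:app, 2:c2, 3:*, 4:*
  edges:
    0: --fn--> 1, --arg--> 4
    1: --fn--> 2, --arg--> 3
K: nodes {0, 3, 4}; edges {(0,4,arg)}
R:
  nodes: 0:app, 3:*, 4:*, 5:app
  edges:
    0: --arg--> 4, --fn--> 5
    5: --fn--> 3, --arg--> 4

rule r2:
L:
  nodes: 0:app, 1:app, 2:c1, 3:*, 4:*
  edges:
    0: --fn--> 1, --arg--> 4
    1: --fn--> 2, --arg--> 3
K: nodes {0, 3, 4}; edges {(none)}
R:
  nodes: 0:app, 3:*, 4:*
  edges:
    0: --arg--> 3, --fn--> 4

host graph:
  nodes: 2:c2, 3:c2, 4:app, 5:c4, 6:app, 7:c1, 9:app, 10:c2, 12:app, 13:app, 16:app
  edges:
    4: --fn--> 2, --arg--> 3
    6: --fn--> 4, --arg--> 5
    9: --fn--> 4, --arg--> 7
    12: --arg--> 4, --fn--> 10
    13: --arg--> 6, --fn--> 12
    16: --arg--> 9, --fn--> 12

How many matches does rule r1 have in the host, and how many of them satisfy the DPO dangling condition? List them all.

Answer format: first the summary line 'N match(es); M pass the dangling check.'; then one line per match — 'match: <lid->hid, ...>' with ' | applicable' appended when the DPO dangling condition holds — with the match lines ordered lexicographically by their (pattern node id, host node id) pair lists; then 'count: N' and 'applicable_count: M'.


4 match(es); 0 pass the dangling check.
match: 0->6, 1->4, 2->2, 3->3, 4->5
match: 0->9, 1->4, 2->2, 3->3, 4->7
match: 0->13, 1->12, 2->10, 3->4, 4->6
match: 0->16, 1->12, 2->10, 3->4, 4->9
count: 4
applicable_count: 0


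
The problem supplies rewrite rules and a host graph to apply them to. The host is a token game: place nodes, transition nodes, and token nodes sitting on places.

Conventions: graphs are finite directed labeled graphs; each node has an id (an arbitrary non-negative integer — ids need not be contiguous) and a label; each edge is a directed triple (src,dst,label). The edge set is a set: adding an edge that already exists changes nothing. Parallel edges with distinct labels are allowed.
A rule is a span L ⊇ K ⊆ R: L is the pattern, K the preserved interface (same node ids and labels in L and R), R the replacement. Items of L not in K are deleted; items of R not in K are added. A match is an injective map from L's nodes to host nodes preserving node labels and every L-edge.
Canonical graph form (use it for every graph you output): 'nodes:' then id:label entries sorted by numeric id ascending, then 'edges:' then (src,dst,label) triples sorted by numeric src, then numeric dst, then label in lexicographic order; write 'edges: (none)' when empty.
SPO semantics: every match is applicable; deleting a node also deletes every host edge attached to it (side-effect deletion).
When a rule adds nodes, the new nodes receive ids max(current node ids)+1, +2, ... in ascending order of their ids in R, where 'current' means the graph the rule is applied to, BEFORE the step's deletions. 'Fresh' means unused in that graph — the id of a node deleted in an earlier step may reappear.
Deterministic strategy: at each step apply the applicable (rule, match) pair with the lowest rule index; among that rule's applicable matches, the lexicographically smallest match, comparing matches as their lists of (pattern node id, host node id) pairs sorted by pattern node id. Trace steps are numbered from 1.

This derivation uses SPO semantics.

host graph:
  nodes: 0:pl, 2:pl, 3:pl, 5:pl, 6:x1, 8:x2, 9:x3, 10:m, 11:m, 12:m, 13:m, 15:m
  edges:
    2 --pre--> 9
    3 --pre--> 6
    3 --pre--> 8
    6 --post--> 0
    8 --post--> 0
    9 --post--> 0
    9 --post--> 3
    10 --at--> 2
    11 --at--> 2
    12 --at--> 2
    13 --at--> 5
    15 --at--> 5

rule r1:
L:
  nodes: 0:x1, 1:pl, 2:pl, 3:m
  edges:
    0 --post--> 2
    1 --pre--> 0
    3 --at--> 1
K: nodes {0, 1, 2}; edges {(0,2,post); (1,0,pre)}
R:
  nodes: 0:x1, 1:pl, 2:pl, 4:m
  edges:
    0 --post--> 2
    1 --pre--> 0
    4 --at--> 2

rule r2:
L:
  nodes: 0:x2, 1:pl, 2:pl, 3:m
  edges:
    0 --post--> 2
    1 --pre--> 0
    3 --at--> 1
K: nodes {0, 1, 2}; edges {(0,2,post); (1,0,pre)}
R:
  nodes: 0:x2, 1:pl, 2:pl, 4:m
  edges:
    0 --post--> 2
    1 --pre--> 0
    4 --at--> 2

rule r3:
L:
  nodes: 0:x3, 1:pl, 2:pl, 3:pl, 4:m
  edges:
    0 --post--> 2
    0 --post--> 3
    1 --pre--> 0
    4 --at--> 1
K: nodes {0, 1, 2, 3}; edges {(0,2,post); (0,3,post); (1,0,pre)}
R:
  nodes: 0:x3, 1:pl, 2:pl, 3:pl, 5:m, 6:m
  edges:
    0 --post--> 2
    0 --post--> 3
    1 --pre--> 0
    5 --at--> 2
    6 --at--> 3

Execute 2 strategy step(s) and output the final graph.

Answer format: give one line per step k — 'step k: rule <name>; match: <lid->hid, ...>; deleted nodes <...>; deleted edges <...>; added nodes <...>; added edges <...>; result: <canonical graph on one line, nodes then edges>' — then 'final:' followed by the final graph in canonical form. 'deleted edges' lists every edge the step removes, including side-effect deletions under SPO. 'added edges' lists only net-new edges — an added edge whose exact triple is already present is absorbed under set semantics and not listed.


step 1: rule r3; match: 0->9, 1->2, 2->0, 3->3, 4->10; deleted nodes 10; deleted edges (10,2,at); added nodes 16, 17; added edges (16,0,at); (17,3,at); result: nodes: 0:pl, 2:pl, 3:pl, 5:pl, 6:x1, 8:x2, 9:x3, 11:m, 12:m, 13:m, 15:m, 16:m, 17:m edges: (2,9,pre); (3,6,pre); (3,8,pre); (6,0,post); (8,0,post); (9,0,post); (9,3,post); (11,2,at); (12,2,at); (13,5,at); (15,5,at); (16,0,at); (17,3,at)
step 2: rule r1; match: 0->6, 1->3, 2->0, 3->17; deleted nodes 17; deleted edges (17,3,at); added nodes 18; added edges (18,0,at); result: nodes: 0:pl, 2:pl, 3:pl, 5:pl, 6:x1, 8:x2, 9:x3, 11:m, 12:m, 13:m, 15:m, 16:m, 18:m edges: (2,9,pre); (3,6,pre); (3,8,pre); (6,0,post); (8,0,post); (9,0,post); (9,3,post); (11,2,at); (12,2,at); (13,5,at); (15,5,at); (16,0,at); (18,0,at)
final:
nodes: 0:pl, 2:pl, 3:pl, 5:pl, 6:x1, 8:x2, 9:x3, 11:m, 12:m, 13:m, 15:m, 16:m, 18:m
edges: (2,9,pre); (3,6,pre); (3,8,pre); (6,0,post); (8,0,post); (9,0,post); (9,3,post); (11,2,at); (12,2,at); (13,5,at); (15,5,at); (16,0,at); (18,0,at)


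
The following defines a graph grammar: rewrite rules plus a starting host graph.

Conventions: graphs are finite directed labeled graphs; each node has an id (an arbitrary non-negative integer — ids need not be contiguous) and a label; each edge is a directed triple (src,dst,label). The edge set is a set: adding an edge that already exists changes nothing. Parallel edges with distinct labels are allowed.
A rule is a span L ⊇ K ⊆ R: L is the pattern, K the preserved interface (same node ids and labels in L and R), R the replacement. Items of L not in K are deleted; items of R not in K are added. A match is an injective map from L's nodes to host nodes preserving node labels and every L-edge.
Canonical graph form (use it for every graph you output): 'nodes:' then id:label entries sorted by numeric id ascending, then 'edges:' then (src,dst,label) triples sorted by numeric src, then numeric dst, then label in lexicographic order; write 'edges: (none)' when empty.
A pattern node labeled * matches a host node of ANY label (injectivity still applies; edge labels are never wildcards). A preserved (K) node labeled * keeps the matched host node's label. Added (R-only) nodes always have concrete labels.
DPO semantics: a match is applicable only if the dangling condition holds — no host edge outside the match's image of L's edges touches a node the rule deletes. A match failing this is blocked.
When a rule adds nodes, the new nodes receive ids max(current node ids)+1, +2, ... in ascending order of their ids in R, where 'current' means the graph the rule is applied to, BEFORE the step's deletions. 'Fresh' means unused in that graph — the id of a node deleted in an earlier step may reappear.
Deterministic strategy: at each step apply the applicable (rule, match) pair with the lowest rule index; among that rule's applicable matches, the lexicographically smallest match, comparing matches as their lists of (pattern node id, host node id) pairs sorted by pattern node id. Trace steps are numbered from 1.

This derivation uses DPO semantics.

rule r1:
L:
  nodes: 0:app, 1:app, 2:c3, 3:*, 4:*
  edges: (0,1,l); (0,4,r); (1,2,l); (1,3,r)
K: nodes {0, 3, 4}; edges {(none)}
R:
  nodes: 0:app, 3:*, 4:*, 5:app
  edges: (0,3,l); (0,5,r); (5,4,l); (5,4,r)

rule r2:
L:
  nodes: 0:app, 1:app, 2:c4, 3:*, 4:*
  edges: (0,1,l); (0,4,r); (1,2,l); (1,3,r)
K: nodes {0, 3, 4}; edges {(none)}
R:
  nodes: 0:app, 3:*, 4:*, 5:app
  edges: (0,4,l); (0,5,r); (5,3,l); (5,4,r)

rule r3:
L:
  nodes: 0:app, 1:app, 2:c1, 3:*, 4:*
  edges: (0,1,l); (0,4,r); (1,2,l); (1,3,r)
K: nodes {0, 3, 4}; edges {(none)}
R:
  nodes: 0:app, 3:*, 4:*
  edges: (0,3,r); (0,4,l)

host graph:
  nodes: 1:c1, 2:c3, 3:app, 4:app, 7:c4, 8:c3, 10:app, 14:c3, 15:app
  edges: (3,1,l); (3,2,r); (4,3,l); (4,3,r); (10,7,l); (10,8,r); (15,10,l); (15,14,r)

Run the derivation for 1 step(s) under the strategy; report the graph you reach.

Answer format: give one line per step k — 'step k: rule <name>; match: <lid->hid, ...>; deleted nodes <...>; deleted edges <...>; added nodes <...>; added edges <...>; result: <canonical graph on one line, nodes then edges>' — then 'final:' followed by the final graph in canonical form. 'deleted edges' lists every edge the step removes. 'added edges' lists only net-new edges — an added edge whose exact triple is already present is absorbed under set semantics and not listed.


step 1: rule r2; match: 0->15, 1->10, 2->7, 3->8, 4->14; deleted nodes 7, 10; deleted edges (10,7,l); (10,8,r); (15,10,l); (15,14,r); added nodes 16; added edges (15,14,l); (15,16,r); (16,8,l); (16,14,r); result: nodes: 1:c1, 2:c3, 3:app, 4:app, 8:c3, 14:c3, 15:app, 16:app edges: (3,1,l); (3,2,r); (4,3,l); (4,3,r); (15,14,l); (15,16,r); (16,8,l); (16,14,r)
final:
nodes: 1:c1, 2:c3, 3:app, 4:app, 8:c3, 14:c3, 15:app, 16:app
edges: (3,1,l); (3,2,r); (4,3,l); (4,3,r); (15,14,l); (15,16,r); (16,8,l); (16,14,r)
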